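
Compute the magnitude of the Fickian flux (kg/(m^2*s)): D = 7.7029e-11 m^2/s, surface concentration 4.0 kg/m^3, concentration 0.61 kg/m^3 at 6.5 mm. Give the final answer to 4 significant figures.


J = -D * (dC/dx) = D * (C1 - C2) / dx
J = 7.7029e-11 * (4.0 - 0.61) / 6.5e-03
J = 4.017e-08 kg/(m^2*s)


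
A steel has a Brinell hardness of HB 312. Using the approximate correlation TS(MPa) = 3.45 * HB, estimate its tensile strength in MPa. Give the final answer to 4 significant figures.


TS (MPa) = 3.45 * HB
TS = 3.45 * 312
TS = 1076 MPa


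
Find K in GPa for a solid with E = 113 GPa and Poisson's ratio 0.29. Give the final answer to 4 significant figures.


K = E / (3*(1-2*nu))
K = 113 / (3*(1-2*0.29))
K = 89.68 GPa


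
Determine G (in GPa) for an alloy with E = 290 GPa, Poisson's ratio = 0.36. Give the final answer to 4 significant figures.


G = E / (2*(1+nu))
G = 290 / (2*(1+0.36))
G = 106.6 GPa


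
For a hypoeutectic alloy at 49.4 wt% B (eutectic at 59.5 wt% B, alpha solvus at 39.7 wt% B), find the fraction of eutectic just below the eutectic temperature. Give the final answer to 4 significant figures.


f_primary = (C_e - C0) / (C_e - C_alpha_max)
f_primary = (59.5 - 49.4) / (59.5 - 39.7)
f_primary = 0.510101
f_eutectic = 1 - 0.510101 = 0.4899


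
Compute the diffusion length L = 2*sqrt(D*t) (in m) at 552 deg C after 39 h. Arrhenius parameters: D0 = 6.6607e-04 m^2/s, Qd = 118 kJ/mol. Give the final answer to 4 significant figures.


Step 1: D = D0 * exp(-Qd/(R*T))
T = 825.15 K
D = 6.6607e-04 * exp(-118e3 / (8.314 * 825.15)) = 2.25669e-11 m^2/s
Step 2: L = 2*sqrt(D*t)
t = 39 h = 140400 s
L = 2*sqrt(2.25669e-11 * 140400) = 3.56e-03 m


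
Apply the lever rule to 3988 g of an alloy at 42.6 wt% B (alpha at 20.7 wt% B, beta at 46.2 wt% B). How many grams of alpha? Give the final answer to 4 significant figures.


f_alpha = (C_beta - C0) / (C_beta - C_alpha)
f_alpha = (46.2 - 42.6) / (46.2 - 20.7) = 0.141176
m_alpha = f_alpha * m_total = 0.141176 * 3988 = 563 g


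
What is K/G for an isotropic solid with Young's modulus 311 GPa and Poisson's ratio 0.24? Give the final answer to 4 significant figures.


G = E / (2*(1+nu))
G = 311 / (2*(1+0.24)) = 125.403 GPa
K = E / (3*(1-2*nu))
K = 311 / (3*(1-2*0.24)) = 199.359 GPa
K/G = 199.359 / 125.403 = 1.59


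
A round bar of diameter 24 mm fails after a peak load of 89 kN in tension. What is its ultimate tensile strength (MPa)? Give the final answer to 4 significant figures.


A0 = pi*(d/2)^2 = pi*(24/2)^2 = 452.389 mm^2
UTS = F_max / A0 = 89*1000 / 452.389
UTS = 196.7 MPa


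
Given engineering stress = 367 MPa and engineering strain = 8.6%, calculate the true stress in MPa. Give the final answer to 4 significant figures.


sigma_true = sigma_eng * (1 + epsilon_eng)
sigma_true = 367 * (1 + 0.086)
sigma_true = 398.6 MPa


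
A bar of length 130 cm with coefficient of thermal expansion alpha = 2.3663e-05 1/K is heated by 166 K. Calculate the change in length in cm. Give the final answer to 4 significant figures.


dL = L0 * alpha * dT
dL = 130 * 2.3663e-05 * 166
dL = 0.5106 cm


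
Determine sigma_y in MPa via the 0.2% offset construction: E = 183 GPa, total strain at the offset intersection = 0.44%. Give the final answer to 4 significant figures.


Offset strain = 0.002
Elastic strain at yield = total_strain - offset = 4.4e-03 - 0.002 = 2.4e-03
sigma_y = E * elastic_strain = 183000 * 2.4e-03
sigma_y = 439.2 MPa


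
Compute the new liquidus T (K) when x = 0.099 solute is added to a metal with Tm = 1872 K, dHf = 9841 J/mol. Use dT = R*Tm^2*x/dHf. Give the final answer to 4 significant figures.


dT = R*Tm^2*x / dHf
dT = 8.314 * 1872^2 * 0.099 / 9841
dT = 293.101 K
T_new = 1872 - 293.101 = 1579 K


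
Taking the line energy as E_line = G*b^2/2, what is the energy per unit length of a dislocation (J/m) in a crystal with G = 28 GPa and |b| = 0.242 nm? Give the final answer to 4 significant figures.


E = G*b^2/2
b = 0.242 nm = 2.42e-10 m
G = 28 GPa = 2.8e+10 Pa
E = 0.5 * 2.8e+10 * (2.42e-10)^2
E = 8.199e-10 J/m


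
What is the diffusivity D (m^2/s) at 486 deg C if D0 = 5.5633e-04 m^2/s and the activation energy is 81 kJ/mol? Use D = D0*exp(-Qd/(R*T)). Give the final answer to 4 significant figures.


D = D0 * exp(-Qd / (R*T))
T = 759.15 K
D = 5.5633e-04 * exp(-81e3 / (8.314 * 759.15))
D = 1.485e-09 m^2/s


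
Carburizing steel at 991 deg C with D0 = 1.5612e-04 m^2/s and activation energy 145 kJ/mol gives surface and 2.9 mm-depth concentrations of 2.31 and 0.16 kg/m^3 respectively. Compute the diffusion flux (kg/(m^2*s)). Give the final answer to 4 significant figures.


Step 1: D = D0 * exp(-Qd/(R*T))
T = 991 + 273.15 = 1264.15 K
D = 1.5612e-04 * exp(-145e3 / (8.314 * 1264.15)) = 1.59165e-10 m^2/s
Step 2: J = D * (C1 - C2) / dx
J = 1.59165e-10 * (2.31 - 0.16) / 2.9e-03
J = 1.18e-07 kg/(m^2*s)


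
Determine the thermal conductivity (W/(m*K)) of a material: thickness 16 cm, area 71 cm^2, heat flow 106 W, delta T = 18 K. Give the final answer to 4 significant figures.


k = Q*L / (A*dT)
L = 0.16 m, A = 7.1e-03 m^2
k = 106 * 0.16 / (7.1e-03 * 18)
k = 132.7 W/(m*K)


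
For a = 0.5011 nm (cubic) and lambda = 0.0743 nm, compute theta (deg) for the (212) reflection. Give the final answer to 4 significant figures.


d = a / sqrt(h^2+k^2+l^2)
d = 0.5011 / sqrt(9) = 0.167033 nm
lambda = 2*d*sin(theta)  =>  sin(theta) = lambda / (2*d)
sin(theta) = 0.0743 / (2 * 0.167033) = 0.222411
theta = 12.85 deg


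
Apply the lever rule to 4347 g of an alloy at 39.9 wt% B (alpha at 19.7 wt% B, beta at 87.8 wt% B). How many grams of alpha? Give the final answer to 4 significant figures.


f_alpha = (C_beta - C0) / (C_beta - C_alpha)
f_alpha = (87.8 - 39.9) / (87.8 - 19.7) = 0.703377
m_alpha = f_alpha * m_total = 0.703377 * 4347 = 3058 g


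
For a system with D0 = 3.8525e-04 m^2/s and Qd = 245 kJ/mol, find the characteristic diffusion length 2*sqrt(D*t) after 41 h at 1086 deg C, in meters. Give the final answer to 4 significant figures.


Step 1: D = D0 * exp(-Qd/(R*T))
T = 1359.15 K
D = 3.8525e-04 * exp(-245e3 / (8.314 * 1359.15)) = 1.47775e-13 m^2/s
Step 2: L = 2*sqrt(D*t)
t = 41 h = 147600 s
L = 2*sqrt(1.47775e-13 * 147600) = 2.954e-04 m


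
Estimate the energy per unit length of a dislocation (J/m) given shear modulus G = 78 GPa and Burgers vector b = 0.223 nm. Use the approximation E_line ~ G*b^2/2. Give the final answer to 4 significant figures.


E = G*b^2/2
b = 0.223 nm = 2.23e-10 m
G = 78 GPa = 7.8e+10 Pa
E = 0.5 * 7.8e+10 * (2.23e-10)^2
E = 1.939e-09 J/m


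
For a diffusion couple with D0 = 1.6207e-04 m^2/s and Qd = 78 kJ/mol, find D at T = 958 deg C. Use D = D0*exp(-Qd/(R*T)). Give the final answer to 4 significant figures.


D = D0 * exp(-Qd / (R*T))
T = 1231.15 K
D = 1.6207e-04 * exp(-78e3 / (8.314 * 1231.15))
D = 7.948e-08 m^2/s


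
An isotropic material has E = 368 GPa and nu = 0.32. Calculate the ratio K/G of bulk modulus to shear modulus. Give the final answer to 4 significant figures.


G = E / (2*(1+nu))
G = 368 / (2*(1+0.32)) = 139.394 GPa
K = E / (3*(1-2*nu))
K = 368 / (3*(1-2*0.32)) = 340.741 GPa
K/G = 340.741 / 139.394 = 2.444


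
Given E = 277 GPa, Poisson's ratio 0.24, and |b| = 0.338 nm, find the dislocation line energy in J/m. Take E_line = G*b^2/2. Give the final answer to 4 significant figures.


Step 1: G = E / (2*(1+nu))
G = 277 / (2*(1+0.24)) = 111.694 GPa = 1.11694e+11 Pa
Step 2: E_line = G*b^2/2
b = 0.338 nm = 3.38e-10 m
E_line = 0.5 * 1.11694e+11 * (3.38e-10)^2 = 6.38e-09 J/m


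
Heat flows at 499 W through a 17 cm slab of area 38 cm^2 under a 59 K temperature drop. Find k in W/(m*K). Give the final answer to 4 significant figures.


k = Q*L / (A*dT)
L = 0.17 m, A = 3.8e-03 m^2
k = 499 * 0.17 / (3.8e-03 * 59)
k = 378.4 W/(m*K)


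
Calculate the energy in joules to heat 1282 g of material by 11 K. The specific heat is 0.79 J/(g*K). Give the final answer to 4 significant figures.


Q = m * cp * dT
Q = 1282 * 0.79 * 11
Q = 11140 J


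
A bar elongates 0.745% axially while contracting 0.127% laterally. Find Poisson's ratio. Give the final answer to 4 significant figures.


nu = -epsilon_lat / epsilon_axial
Lateral strain is contraction (negative), so using magnitudes:
nu = 0.127 / 0.745
nu = 0.1705


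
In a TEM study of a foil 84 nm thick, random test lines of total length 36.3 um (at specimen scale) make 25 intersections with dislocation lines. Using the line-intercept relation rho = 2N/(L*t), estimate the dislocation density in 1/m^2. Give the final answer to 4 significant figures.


rho = 2N / (L * t)
L = 36.3 um = 3.63e-05 m, t = 84 nm = 8.4e-08 m
rho = 2 * 25 / (3.63e-05 * 8.4e-08)
rho = 1.64e+13 1/m^2


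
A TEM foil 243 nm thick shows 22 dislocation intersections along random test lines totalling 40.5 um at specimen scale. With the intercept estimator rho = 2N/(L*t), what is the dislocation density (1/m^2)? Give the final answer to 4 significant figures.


rho = 2N / (L * t)
L = 40.5 um = 4.05e-05 m, t = 243 nm = 2.43e-07 m
rho = 2 * 22 / (4.05e-05 * 2.43e-07)
rho = 4.471e+12 1/m^2


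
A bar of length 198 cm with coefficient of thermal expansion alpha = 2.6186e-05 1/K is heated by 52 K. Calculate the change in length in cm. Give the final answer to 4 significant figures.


dL = L0 * alpha * dT
dL = 198 * 2.6186e-05 * 52
dL = 0.2696 cm


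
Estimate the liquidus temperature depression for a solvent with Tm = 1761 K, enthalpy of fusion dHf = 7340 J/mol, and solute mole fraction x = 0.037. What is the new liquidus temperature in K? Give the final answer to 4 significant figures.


dT = R*Tm^2*x / dHf
dT = 8.314 * 1761^2 * 0.037 / 7340
dT = 129.967 K
T_new = 1761 - 129.967 = 1631 K


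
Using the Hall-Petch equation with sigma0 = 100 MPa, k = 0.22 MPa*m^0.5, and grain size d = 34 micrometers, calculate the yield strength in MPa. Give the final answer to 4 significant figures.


sigma_y = sigma0 + k / sqrt(d)
d = 34 um = 3.4e-05 m
sigma_y = 100 + 0.22 / sqrt(3.4e-05)
sigma_y = 137.7 MPa


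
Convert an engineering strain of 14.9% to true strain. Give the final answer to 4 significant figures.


epsilon_true = ln(1 + epsilon_eng)
epsilon_true = ln(1 + 0.149)
epsilon_true = 0.1389


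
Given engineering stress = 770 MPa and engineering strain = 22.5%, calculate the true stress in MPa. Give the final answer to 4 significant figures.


sigma_true = sigma_eng * (1 + epsilon_eng)
sigma_true = 770 * (1 + 0.225)
sigma_true = 943.3 MPa


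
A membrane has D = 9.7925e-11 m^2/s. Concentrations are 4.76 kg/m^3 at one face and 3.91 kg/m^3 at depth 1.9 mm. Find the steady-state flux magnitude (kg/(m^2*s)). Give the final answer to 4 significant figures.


J = -D * (dC/dx) = D * (C1 - C2) / dx
J = 9.7925e-11 * (4.76 - 3.91) / 1.9e-03
J = 4.381e-08 kg/(m^2*s)


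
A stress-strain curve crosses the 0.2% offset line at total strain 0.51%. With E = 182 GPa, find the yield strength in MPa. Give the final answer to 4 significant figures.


Offset strain = 0.002
Elastic strain at yield = total_strain - offset = 5.1e-03 - 0.002 = 3.1e-03
sigma_y = E * elastic_strain = 182000 * 3.1e-03
sigma_y = 564.2 MPa


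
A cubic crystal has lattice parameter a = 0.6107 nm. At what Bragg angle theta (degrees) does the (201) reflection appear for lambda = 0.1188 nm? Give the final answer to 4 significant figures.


d = a / sqrt(h^2+k^2+l^2)
d = 0.6107 / sqrt(5) = 0.273113 nm
lambda = 2*d*sin(theta)  =>  sin(theta) = lambda / (2*d)
sin(theta) = 0.1188 / (2 * 0.273113) = 0.217492
theta = 12.56 deg


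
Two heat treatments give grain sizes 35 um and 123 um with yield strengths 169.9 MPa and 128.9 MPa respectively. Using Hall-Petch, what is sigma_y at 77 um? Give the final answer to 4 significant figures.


sigma_y = sigma0 + k / sqrt(d)
1/sqrt(d1) = 1/sqrt(3.5e-05) = 169.031;  1/sqrt(d2) = 90.167
k = (sigma1 - sigma2) / (1/sqrt(d1) - 1/sqrt(d2)) = (169.9 - 128.9) / (169.031 - 90.167) = 0.519883 MPa*m^0.5
sigma0 = sigma1 - k/sqrt(d1) = 169.9 - 0.519883*169.031 = 82.0237 MPa
sigma_y(d3) = 82.0237 + 0.519883 / sqrt(7.7e-05) = 141.3 MPa


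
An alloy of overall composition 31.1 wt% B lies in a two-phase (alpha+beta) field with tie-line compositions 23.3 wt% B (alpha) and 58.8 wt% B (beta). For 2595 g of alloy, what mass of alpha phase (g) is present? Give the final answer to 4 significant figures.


f_alpha = (C_beta - C0) / (C_beta - C_alpha)
f_alpha = (58.8 - 31.1) / (58.8 - 23.3) = 0.780282
m_alpha = f_alpha * m_total = 0.780282 * 2595 = 2025 g


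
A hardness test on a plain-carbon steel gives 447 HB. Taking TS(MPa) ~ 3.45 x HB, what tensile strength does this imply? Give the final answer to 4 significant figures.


TS (MPa) = 3.45 * HB
TS = 3.45 * 447
TS = 1542 MPa


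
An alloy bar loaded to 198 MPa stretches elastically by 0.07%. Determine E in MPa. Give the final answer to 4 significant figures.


E = sigma / epsilon
epsilon = 0.07% = 7e-04
E = 198 / 7e-04
E = 282900 MPa


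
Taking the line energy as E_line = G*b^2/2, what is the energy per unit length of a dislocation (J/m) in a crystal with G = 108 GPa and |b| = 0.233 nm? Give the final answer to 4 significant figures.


E = G*b^2/2
b = 0.233 nm = 2.33e-10 m
G = 108 GPa = 1.08e+11 Pa
E = 0.5 * 1.08e+11 * (2.33e-10)^2
E = 2.932e-09 J/m


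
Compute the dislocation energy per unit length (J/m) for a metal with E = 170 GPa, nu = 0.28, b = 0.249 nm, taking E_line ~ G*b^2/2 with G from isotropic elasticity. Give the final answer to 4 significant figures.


Step 1: G = E / (2*(1+nu))
G = 170 / (2*(1+0.28)) = 66.4063 GPa = 6.64063e+10 Pa
Step 2: E_line = G*b^2/2
b = 0.249 nm = 2.49e-10 m
E_line = 0.5 * 6.64063e+10 * (2.49e-10)^2 = 2.059e-09 J/m


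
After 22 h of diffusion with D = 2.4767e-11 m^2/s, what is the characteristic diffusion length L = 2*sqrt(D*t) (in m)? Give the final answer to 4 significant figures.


t = 22 hr = 79200 s
Diffusion length = 2*sqrt(D*t)
= 2*sqrt(2.4767e-11 * 79200)
= 2.801e-03 m


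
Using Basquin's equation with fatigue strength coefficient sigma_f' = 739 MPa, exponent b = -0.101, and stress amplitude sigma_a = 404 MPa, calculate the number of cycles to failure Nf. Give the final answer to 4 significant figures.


sigma_a = sigma_f' * (2*Nf)^b
2*Nf = (sigma_a / sigma_f')^(1/b)
2*Nf = (404 / 739)^(1/-0.101)
2*Nf = 395.061
Nf = 197.5 cycles


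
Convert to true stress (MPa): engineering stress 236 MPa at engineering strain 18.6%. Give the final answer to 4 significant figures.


sigma_true = sigma_eng * (1 + epsilon_eng)
sigma_true = 236 * (1 + 0.186)
sigma_true = 279.9 MPa


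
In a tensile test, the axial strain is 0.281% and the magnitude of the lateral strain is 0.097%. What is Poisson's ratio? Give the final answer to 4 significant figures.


nu = -epsilon_lat / epsilon_axial
Lateral strain is contraction (negative), so using magnitudes:
nu = 0.097 / 0.281
nu = 0.3452


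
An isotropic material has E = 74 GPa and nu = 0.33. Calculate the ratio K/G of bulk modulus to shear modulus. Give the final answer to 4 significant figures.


G = E / (2*(1+nu))
G = 74 / (2*(1+0.33)) = 27.8195 GPa
K = E / (3*(1-2*nu))
K = 74 / (3*(1-2*0.33)) = 72.549 GPa
K/G = 72.549 / 27.8195 = 2.608


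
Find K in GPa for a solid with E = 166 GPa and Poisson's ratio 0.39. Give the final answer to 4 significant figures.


K = E / (3*(1-2*nu))
K = 166 / (3*(1-2*0.39))
K = 251.5 GPa


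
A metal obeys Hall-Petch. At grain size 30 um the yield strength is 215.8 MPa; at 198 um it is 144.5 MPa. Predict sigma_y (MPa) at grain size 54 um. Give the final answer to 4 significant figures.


sigma_y = sigma0 + k / sqrt(d)
1/sqrt(d1) = 1/sqrt(3e-05) = 182.574;  1/sqrt(d2) = 71.0669
k = (sigma1 - sigma2) / (1/sqrt(d1) - 1/sqrt(d2)) = (215.8 - 144.5) / (182.574 - 71.0669) = 0.63942 MPa*m^0.5
sigma0 = sigma1 - k/sqrt(d1) = 215.8 - 0.63942*182.574 = 99.0584 MPa
sigma_y(d3) = 99.0584 + 0.63942 / sqrt(5.4e-05) = 186.1 MPa


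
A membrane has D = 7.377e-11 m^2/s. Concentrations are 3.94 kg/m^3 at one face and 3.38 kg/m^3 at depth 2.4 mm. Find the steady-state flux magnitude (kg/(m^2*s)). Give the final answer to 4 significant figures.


J = -D * (dC/dx) = D * (C1 - C2) / dx
J = 7.377e-11 * (3.94 - 3.38) / 2.4e-03
J = 1.721e-08 kg/(m^2*s)


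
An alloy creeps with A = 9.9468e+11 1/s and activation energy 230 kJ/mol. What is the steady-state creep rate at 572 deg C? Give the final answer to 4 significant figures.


rate = A * exp(-Q / (R*T))
T = 572 + 273.15 = 845.15 K
rate = 9.9468e+11 * exp(-230e3 / (8.314 * 845.15))
rate = 6.053e-03 1/s


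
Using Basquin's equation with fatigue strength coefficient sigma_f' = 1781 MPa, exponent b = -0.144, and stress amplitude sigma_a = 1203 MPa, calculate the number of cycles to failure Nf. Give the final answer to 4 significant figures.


sigma_a = sigma_f' * (2*Nf)^b
2*Nf = (sigma_a / sigma_f')^(1/b)
2*Nf = (1203 / 1781)^(1/-0.144)
2*Nf = 15.2518
Nf = 7.626 cycles


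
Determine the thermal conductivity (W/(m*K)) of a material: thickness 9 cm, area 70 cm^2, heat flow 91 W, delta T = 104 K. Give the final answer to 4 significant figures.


k = Q*L / (A*dT)
L = 0.09 m, A = 7e-03 m^2
k = 91 * 0.09 / (7e-03 * 104)
k = 11.25 W/(m*K)


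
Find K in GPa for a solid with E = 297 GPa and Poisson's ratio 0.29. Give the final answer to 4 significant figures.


K = E / (3*(1-2*nu))
K = 297 / (3*(1-2*0.29))
K = 235.7 GPa


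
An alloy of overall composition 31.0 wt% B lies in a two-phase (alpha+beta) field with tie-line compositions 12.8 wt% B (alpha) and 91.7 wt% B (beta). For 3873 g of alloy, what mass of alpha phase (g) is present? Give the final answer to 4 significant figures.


f_alpha = (C_beta - C0) / (C_beta - C_alpha)
f_alpha = (91.7 - 31.0) / (91.7 - 12.8) = 0.769328
m_alpha = f_alpha * m_total = 0.769328 * 3873 = 2980 g


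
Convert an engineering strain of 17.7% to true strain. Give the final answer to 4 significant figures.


epsilon_true = ln(1 + epsilon_eng)
epsilon_true = ln(1 + 0.177)
epsilon_true = 0.163


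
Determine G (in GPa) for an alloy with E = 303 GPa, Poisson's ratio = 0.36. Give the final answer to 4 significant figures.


G = E / (2*(1+nu))
G = 303 / (2*(1+0.36))
G = 111.4 GPa


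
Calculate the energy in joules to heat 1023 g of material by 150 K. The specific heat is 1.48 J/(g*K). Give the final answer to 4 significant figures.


Q = m * cp * dT
Q = 1023 * 1.48 * 150
Q = 227100 J


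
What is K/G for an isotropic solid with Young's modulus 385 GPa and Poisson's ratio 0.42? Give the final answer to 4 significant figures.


G = E / (2*(1+nu))
G = 385 / (2*(1+0.42)) = 135.563 GPa
K = E / (3*(1-2*nu))
K = 385 / (3*(1-2*0.42)) = 802.083 GPa
K/G = 802.083 / 135.563 = 5.917


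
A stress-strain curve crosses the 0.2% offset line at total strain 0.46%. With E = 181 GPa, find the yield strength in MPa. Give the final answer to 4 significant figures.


Offset strain = 0.002
Elastic strain at yield = total_strain - offset = 4.6e-03 - 0.002 = 2.6e-03
sigma_y = E * elastic_strain = 181000 * 2.6e-03
sigma_y = 470.6 MPa


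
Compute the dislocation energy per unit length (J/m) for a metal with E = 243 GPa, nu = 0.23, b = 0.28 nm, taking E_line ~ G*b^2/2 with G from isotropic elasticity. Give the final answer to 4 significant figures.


Step 1: G = E / (2*(1+nu))
G = 243 / (2*(1+0.23)) = 98.7805 GPa = 9.87805e+10 Pa
Step 2: E_line = G*b^2/2
b = 0.28 nm = 2.8e-10 m
E_line = 0.5 * 9.87805e+10 * (2.8e-10)^2 = 3.872e-09 J/m


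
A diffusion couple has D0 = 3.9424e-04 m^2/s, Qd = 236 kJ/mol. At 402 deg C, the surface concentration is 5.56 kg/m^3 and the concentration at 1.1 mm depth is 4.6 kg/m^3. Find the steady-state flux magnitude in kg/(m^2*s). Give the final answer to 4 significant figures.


Step 1: D = D0 * exp(-Qd/(R*T))
T = 402 + 273.15 = 675.15 K
D = 3.9424e-04 * exp(-236e3 / (8.314 * 675.15)) = 2.16961e-22 m^2/s
Step 2: J = D * (C1 - C2) / dx
J = 2.16961e-22 * (5.56 - 4.6) / 1.1e-03
J = 1.893e-19 kg/(m^2*s)


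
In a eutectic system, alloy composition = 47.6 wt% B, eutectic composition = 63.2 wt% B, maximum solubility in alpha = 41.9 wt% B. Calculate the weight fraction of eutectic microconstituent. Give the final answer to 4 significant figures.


f_primary = (C_e - C0) / (C_e - C_alpha_max)
f_primary = (63.2 - 47.6) / (63.2 - 41.9)
f_primary = 0.732394
f_eutectic = 1 - 0.732394 = 0.2676


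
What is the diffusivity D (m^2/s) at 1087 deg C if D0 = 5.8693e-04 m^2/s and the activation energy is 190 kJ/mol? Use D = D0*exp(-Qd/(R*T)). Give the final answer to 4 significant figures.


D = D0 * exp(-Qd / (R*T))
T = 1360.15 K
D = 5.8693e-04 * exp(-190e3 / (8.314 * 1360.15))
D = 2.962e-11 m^2/s


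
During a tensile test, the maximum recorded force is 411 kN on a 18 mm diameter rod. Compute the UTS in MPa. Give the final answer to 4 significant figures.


A0 = pi*(d/2)^2 = pi*(18/2)^2 = 254.469 mm^2
UTS = F_max / A0 = 411*1000 / 254.469
UTS = 1615 MPa


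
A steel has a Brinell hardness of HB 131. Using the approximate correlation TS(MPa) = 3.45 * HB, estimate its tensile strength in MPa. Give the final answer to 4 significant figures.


TS (MPa) = 3.45 * HB
TS = 3.45 * 131
TS = 452 MPa


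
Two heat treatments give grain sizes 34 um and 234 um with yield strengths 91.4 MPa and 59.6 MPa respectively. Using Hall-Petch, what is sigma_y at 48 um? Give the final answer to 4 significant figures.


sigma_y = sigma0 + k / sqrt(d)
1/sqrt(d1) = 1/sqrt(3.4e-05) = 171.499;  1/sqrt(d2) = 65.372
k = (sigma1 - sigma2) / (1/sqrt(d1) - 1/sqrt(d2)) = (91.4 - 59.6) / (171.499 - 65.372) = 0.299642 MPa*m^0.5
sigma0 = sigma1 - k/sqrt(d1) = 91.4 - 0.299642*171.499 = 40.0118 MPa
sigma_y(d3) = 40.0118 + 0.299642 / sqrt(4.8e-05) = 83.26 MPa


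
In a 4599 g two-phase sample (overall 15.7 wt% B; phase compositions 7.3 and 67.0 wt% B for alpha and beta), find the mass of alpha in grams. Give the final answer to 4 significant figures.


f_alpha = (C_beta - C0) / (C_beta - C_alpha)
f_alpha = (67.0 - 15.7) / (67.0 - 7.3) = 0.859296
m_alpha = f_alpha * m_total = 0.859296 * 4599 = 3952 g


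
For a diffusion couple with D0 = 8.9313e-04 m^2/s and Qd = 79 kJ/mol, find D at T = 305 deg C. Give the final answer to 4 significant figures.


D = D0 * exp(-Qd / (R*T))
T = 578.15 K
D = 8.9313e-04 * exp(-79e3 / (8.314 * 578.15))
D = 6.504e-11 m^2/s


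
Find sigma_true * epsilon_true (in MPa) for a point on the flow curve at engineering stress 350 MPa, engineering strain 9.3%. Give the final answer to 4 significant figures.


sigma_true = sigma_eng * (1 + epsilon_eng)
sigma_true = 350 * (1 + 0.093) = 382.55 MPa
epsilon_true = ln(1 + epsilon_eng)
epsilon_true = ln(1 + 0.093) = 0.0889262
sigma_true * epsilon_true = 382.55 * 0.0889262 = 34.02 MPa


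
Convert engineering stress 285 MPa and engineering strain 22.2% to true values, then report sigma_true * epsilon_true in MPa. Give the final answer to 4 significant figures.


sigma_true = sigma_eng * (1 + epsilon_eng)
sigma_true = 285 * (1 + 0.222) = 348.27 MPa
epsilon_true = ln(1 + epsilon_eng)
epsilon_true = ln(1 + 0.222) = 0.200489
sigma_true * epsilon_true = 348.27 * 0.200489 = 69.82 MPa


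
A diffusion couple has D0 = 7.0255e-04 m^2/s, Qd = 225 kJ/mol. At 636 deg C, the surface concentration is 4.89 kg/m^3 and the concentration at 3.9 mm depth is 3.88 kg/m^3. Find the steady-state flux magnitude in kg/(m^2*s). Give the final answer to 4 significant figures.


Step 1: D = D0 * exp(-Qd/(R*T))
T = 636 + 273.15 = 909.15 K
D = 7.0255e-04 * exp(-225e3 / (8.314 * 909.15)) = 8.29807e-17 m^2/s
Step 2: J = D * (C1 - C2) / dx
J = 8.29807e-17 * (4.89 - 3.88) / 3.9e-03
J = 2.149e-14 kg/(m^2*s)


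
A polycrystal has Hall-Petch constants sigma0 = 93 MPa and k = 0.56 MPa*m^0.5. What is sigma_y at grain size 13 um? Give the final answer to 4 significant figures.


sigma_y = sigma0 + k / sqrt(d)
d = 13 um = 1.3e-05 m
sigma_y = 93 + 0.56 / sqrt(1.3e-05)
sigma_y = 248.3 MPa


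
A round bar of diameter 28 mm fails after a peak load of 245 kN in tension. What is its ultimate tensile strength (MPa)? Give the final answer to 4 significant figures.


A0 = pi*(d/2)^2 = pi*(28/2)^2 = 615.752 mm^2
UTS = F_max / A0 = 245*1000 / 615.752
UTS = 397.9 MPa


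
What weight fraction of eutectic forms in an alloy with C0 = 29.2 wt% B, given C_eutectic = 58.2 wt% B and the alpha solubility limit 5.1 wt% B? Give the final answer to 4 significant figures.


f_primary = (C_e - C0) / (C_e - C_alpha_max)
f_primary = (58.2 - 29.2) / (58.2 - 5.1)
f_primary = 0.546139
f_eutectic = 1 - 0.546139 = 0.4539


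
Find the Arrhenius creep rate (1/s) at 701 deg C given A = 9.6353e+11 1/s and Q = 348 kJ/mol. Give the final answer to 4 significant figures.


rate = A * exp(-Q / (R*T))
T = 701 + 273.15 = 974.15 K
rate = 9.6353e+11 * exp(-348e3 / (8.314 * 974.15))
rate = 2.105e-07 1/s


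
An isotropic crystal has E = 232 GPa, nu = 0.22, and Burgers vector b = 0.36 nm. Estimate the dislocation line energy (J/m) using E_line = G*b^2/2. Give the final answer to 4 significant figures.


Step 1: G = E / (2*(1+nu))
G = 232 / (2*(1+0.22)) = 95.082 GPa = 9.5082e+10 Pa
Step 2: E_line = G*b^2/2
b = 0.36 nm = 3.6e-10 m
E_line = 0.5 * 9.5082e+10 * (3.6e-10)^2 = 6.161e-09 J/m


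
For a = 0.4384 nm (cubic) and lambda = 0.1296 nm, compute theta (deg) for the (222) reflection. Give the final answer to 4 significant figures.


d = a / sqrt(h^2+k^2+l^2)
d = 0.4384 / sqrt(12) = 0.126555 nm
lambda = 2*d*sin(theta)  =>  sin(theta) = lambda / (2*d)
sin(theta) = 0.1296 / (2 * 0.126555) = 0.51203
theta = 30.8 deg


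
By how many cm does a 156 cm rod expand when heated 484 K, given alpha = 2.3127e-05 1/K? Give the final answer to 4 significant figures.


dL = L0 * alpha * dT
dL = 156 * 2.3127e-05 * 484
dL = 1.746 cm


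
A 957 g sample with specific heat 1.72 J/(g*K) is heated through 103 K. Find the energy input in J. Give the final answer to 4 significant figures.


Q = m * cp * dT
Q = 957 * 1.72 * 103
Q = 169500 J


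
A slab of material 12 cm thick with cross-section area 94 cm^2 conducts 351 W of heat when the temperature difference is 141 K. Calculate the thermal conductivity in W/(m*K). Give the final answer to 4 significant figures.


k = Q*L / (A*dT)
L = 0.12 m, A = 9.4e-03 m^2
k = 351 * 0.12 / (9.4e-03 * 141)
k = 31.78 W/(m*K)


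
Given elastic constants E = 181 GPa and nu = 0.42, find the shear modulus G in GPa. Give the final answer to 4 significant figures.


G = E / (2*(1+nu))
G = 181 / (2*(1+0.42))
G = 63.73 GPa


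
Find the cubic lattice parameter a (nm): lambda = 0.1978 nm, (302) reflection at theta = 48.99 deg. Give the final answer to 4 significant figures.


d = lambda / (2*sin(theta))
d = 0.1978 / (2*sin(48.99 deg))
d = 0.131064 nm
a = d * sqrt(h^2+k^2+l^2) = 0.131064 * sqrt(13)
a = 0.4726 nm


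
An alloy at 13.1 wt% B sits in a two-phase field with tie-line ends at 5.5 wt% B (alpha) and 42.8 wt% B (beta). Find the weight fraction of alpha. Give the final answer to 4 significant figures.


f_alpha = (C_beta - C0) / (C_beta - C_alpha)
f_alpha = (42.8 - 13.1) / (42.8 - 5.5)
f_alpha = 0.7962


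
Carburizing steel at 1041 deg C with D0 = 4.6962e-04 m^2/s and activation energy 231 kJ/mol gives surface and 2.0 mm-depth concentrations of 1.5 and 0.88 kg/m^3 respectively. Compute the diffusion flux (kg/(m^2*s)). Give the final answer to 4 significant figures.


Step 1: D = D0 * exp(-Qd/(R*T))
T = 1041 + 273.15 = 1314.15 K
D = 4.6962e-04 * exp(-231e3 / (8.314 * 1314.15)) = 3.08788e-13 m^2/s
Step 2: J = D * (C1 - C2) / dx
J = 3.08788e-13 * (1.5 - 0.88) / 2e-03
J = 9.572e-11 kg/(m^2*s)


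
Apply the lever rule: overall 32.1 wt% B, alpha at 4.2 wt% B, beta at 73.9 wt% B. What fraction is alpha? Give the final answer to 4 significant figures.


f_alpha = (C_beta - C0) / (C_beta - C_alpha)
f_alpha = (73.9 - 32.1) / (73.9 - 4.2)
f_alpha = 0.5997


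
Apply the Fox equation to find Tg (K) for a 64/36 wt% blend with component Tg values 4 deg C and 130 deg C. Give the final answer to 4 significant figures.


1/Tg = w1/Tg1 + w2/Tg2 (in Kelvin)
Tg1 = 277.15 K, Tg2 = 403.15 K
1/Tg = 0.64/277.15 + 0.36/403.15
Tg = 312.3 K


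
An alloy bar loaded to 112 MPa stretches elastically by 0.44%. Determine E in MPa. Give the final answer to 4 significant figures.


E = sigma / epsilon
epsilon = 0.44% = 4.4e-03
E = 112 / 4.4e-03
E = 25450 MPa


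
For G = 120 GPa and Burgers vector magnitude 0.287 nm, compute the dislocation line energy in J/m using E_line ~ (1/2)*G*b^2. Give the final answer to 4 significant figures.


E = G*b^2/2
b = 0.287 nm = 2.87e-10 m
G = 120 GPa = 1.2e+11 Pa
E = 0.5 * 1.2e+11 * (2.87e-10)^2
E = 4.942e-09 J/m


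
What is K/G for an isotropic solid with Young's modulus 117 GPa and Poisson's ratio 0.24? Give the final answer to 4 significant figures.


G = E / (2*(1+nu))
G = 117 / (2*(1+0.24)) = 47.1774 GPa
K = E / (3*(1-2*nu))
K = 117 / (3*(1-2*0.24)) = 75 GPa
K/G = 75 / 47.1774 = 1.59


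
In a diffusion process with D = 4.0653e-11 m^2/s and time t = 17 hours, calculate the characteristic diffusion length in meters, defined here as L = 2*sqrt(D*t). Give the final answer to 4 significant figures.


t = 17 hr = 61200 s
Diffusion length = 2*sqrt(D*t)
= 2*sqrt(4.0653e-11 * 61200)
= 3.155e-03 m


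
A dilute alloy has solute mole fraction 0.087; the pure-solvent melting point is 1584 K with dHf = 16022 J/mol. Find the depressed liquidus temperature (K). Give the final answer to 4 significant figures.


dT = R*Tm^2*x / dHf
dT = 8.314 * 1584^2 * 0.087 / 16022
dT = 113.272 K
T_new = 1584 - 113.272 = 1471 K


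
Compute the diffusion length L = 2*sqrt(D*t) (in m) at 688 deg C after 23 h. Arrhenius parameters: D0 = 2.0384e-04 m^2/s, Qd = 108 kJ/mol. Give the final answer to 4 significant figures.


Step 1: D = D0 * exp(-Qd/(R*T))
T = 961.15 K
D = 2.0384e-04 * exp(-108e3 / (8.314 * 961.15)) = 2.7524e-10 m^2/s
Step 2: L = 2*sqrt(D*t)
t = 23 h = 82800 s
L = 2*sqrt(2.7524e-10 * 82800) = 9.548e-03 m


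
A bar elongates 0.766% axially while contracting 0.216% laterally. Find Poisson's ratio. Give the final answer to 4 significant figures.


nu = -epsilon_lat / epsilon_axial
Lateral strain is contraction (negative), so using magnitudes:
nu = 0.216 / 0.766
nu = 0.282


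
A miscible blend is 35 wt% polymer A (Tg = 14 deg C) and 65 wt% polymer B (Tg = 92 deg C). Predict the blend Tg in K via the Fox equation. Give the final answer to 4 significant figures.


1/Tg = w1/Tg1 + w2/Tg2 (in Kelvin)
Tg1 = 287.15 K, Tg2 = 365.15 K
1/Tg = 0.35/287.15 + 0.65/365.15
Tg = 333.4 K


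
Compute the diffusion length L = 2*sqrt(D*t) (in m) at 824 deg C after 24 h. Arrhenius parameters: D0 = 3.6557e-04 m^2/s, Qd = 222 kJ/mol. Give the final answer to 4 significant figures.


Step 1: D = D0 * exp(-Qd/(R*T))
T = 1097.15 K
D = 3.6557e-04 * exp(-222e3 / (8.314 * 1097.15)) = 9.84702e-15 m^2/s
Step 2: L = 2*sqrt(D*t)
t = 24 h = 86400 s
L = 2*sqrt(9.84702e-15 * 86400) = 5.834e-05 m


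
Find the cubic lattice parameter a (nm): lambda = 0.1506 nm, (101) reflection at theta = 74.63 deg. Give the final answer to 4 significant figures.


d = lambda / (2*sin(theta))
d = 0.1506 / (2*sin(74.63 deg))
d = 0.0780931 nm
a = d * sqrt(h^2+k^2+l^2) = 0.0780931 * sqrt(2)
a = 0.1104 nm


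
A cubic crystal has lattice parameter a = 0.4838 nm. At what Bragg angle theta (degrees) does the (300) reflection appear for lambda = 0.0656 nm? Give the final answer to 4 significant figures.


d = a / sqrt(h^2+k^2+l^2)
d = 0.4838 / sqrt(9) = 0.161267 nm
lambda = 2*d*sin(theta)  =>  sin(theta) = lambda / (2*d)
sin(theta) = 0.0656 / (2 * 0.161267) = 0.20339
theta = 11.74 deg


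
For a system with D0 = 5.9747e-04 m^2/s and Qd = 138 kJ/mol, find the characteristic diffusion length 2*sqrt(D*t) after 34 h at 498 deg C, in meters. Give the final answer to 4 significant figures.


Step 1: D = D0 * exp(-Qd/(R*T))
T = 771.15 K
D = 5.9747e-04 * exp(-138e3 / (8.314 * 771.15)) = 2.68168e-13 m^2/s
Step 2: L = 2*sqrt(D*t)
t = 34 h = 122400 s
L = 2*sqrt(2.68168e-13 * 122400) = 3.623e-04 m


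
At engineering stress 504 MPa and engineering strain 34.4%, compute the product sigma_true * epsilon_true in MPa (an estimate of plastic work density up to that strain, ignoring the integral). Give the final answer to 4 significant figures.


sigma_true = sigma_eng * (1 + epsilon_eng)
sigma_true = 504 * (1 + 0.344) = 677.376 MPa
epsilon_true = ln(1 + epsilon_eng)
epsilon_true = ln(1 + 0.344) = 0.29565
sigma_true * epsilon_true = 677.376 * 0.29565 = 200.3 MPa


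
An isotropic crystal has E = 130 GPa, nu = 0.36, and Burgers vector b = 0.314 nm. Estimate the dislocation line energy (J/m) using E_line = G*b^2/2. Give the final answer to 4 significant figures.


Step 1: G = E / (2*(1+nu))
G = 130 / (2*(1+0.36)) = 47.7941 GPa = 4.77941e+10 Pa
Step 2: E_line = G*b^2/2
b = 0.314 nm = 3.14e-10 m
E_line = 0.5 * 4.77941e+10 * (3.14e-10)^2 = 2.356e-09 J/m


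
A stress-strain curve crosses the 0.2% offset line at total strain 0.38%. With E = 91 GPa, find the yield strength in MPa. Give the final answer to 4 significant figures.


Offset strain = 0.002
Elastic strain at yield = total_strain - offset = 3.8e-03 - 0.002 = 1.8e-03
sigma_y = E * elastic_strain = 91000 * 1.8e-03
sigma_y = 163.8 MPa


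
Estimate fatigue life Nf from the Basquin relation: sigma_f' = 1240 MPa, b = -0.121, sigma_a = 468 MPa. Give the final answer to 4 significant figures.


sigma_a = sigma_f' * (2*Nf)^b
2*Nf = (sigma_a / sigma_f')^(1/b)
2*Nf = (468 / 1240)^(1/-0.121)
2*Nf = 3142.83
Nf = 1571 cycles


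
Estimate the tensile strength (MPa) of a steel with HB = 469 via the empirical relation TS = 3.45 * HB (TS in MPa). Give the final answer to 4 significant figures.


TS (MPa) = 3.45 * HB
TS = 3.45 * 469
TS = 1618 MPa


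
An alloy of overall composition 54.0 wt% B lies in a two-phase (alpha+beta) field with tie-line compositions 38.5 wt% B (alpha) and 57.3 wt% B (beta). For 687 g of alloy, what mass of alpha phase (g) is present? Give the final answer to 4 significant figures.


f_alpha = (C_beta - C0) / (C_beta - C_alpha)
f_alpha = (57.3 - 54.0) / (57.3 - 38.5) = 0.175532
m_alpha = f_alpha * m_total = 0.175532 * 687 = 120.6 g


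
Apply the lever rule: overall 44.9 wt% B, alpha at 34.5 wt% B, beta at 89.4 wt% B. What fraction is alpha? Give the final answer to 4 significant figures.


f_alpha = (C_beta - C0) / (C_beta - C_alpha)
f_alpha = (89.4 - 44.9) / (89.4 - 34.5)
f_alpha = 0.8106


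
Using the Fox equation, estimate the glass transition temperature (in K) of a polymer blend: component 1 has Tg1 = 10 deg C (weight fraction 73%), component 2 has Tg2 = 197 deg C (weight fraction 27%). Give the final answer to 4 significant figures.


1/Tg = w1/Tg1 + w2/Tg2 (in Kelvin)
Tg1 = 283.15 K, Tg2 = 470.15 K
1/Tg = 0.73/283.15 + 0.27/470.15
Tg = 317.2 K


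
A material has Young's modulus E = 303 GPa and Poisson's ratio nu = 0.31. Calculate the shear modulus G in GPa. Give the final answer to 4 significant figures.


G = E / (2*(1+nu))
G = 303 / (2*(1+0.31))
G = 115.6 GPa


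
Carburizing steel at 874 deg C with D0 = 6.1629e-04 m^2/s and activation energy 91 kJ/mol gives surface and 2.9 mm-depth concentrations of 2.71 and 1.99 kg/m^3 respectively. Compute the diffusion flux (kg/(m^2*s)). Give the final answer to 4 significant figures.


Step 1: D = D0 * exp(-Qd/(R*T))
T = 874 + 273.15 = 1147.15 K
D = 6.1629e-04 * exp(-91e3 / (8.314 * 1147.15)) = 4.42605e-08 m^2/s
Step 2: J = D * (C1 - C2) / dx
J = 4.42605e-08 * (2.71 - 1.99) / 2.9e-03
J = 1.099e-05 kg/(m^2*s)


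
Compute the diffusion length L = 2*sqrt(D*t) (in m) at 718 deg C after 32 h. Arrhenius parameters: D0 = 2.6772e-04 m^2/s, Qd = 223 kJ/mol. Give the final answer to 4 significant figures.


Step 1: D = D0 * exp(-Qd/(R*T))
T = 991.15 K
D = 2.6772e-04 * exp(-223e3 / (8.314 * 991.15)) = 4.73068e-16 m^2/s
Step 2: L = 2*sqrt(D*t)
t = 32 h = 115200 s
L = 2*sqrt(4.73068e-16 * 115200) = 1.476e-05 m


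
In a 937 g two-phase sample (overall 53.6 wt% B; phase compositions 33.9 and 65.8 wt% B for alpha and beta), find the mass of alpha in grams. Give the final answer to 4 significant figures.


f_alpha = (C_beta - C0) / (C_beta - C_alpha)
f_alpha = (65.8 - 53.6) / (65.8 - 33.9) = 0.382445
m_alpha = f_alpha * m_total = 0.382445 * 937 = 358.4 g


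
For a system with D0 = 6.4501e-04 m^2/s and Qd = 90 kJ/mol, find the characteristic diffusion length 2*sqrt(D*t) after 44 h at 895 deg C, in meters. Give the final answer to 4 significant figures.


Step 1: D = D0 * exp(-Qd/(R*T))
T = 1168.15 K
D = 6.4501e-04 * exp(-90e3 / (8.314 * 1168.15)) = 6.09549e-08 m^2/s
Step 2: L = 2*sqrt(D*t)
t = 44 h = 158400 s
L = 2*sqrt(6.09549e-08 * 158400) = 0.1965 m


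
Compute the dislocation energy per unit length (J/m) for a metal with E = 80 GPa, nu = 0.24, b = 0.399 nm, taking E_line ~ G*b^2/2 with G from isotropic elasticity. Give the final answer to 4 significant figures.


Step 1: G = E / (2*(1+nu))
G = 80 / (2*(1+0.24)) = 32.2581 GPa = 3.22581e+10 Pa
Step 2: E_line = G*b^2/2
b = 0.399 nm = 3.99e-10 m
E_line = 0.5 * 3.22581e+10 * (3.99e-10)^2 = 2.568e-09 J/m


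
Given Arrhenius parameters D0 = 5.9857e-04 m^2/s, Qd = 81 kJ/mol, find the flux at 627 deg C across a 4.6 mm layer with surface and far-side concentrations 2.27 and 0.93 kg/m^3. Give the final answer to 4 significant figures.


Step 1: D = D0 * exp(-Qd/(R*T))
T = 627 + 273.15 = 900.15 K
D = 5.9857e-04 * exp(-81e3 / (8.314 * 900.15)) = 1.19292e-08 m^2/s
Step 2: J = D * (C1 - C2) / dx
J = 1.19292e-08 * (2.27 - 0.93) / 4.6e-03
J = 3.475e-06 kg/(m^2*s)


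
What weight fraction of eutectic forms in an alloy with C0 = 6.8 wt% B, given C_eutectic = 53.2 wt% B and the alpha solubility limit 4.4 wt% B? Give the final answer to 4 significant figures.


f_primary = (C_e - C0) / (C_e - C_alpha_max)
f_primary = (53.2 - 6.8) / (53.2 - 4.4)
f_primary = 0.95082
f_eutectic = 1 - 0.95082 = 0.04918


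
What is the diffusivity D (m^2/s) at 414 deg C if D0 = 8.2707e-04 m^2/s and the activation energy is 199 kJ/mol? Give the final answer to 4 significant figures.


D = D0 * exp(-Qd / (R*T))
T = 687.15 K
D = 8.2707e-04 * exp(-199e3 / (8.314 * 687.15))
D = 6.162e-19 m^2/s


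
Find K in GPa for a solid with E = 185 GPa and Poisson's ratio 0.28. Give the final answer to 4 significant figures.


K = E / (3*(1-2*nu))
K = 185 / (3*(1-2*0.28))
K = 140.2 GPa


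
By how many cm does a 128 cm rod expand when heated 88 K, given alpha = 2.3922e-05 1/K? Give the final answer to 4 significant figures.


dL = L0 * alpha * dT
dL = 128 * 2.3922e-05 * 88
dL = 0.2695 cm


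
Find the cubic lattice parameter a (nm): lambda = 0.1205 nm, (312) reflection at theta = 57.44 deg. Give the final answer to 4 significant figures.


d = lambda / (2*sin(theta))
d = 0.1205 / (2*sin(57.44 deg))
d = 0.0714855 nm
a = d * sqrt(h^2+k^2+l^2) = 0.0714855 * sqrt(14)
a = 0.2675 nm


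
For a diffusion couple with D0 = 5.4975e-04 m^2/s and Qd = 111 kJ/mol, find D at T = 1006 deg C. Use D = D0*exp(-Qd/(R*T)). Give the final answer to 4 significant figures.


D = D0 * exp(-Qd / (R*T))
T = 1279.15 K
D = 5.4975e-04 * exp(-111e3 / (8.314 * 1279.15))
D = 1.612e-08 m^2/s


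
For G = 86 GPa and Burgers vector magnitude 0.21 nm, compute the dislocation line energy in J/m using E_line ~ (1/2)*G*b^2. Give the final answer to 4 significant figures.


E = G*b^2/2
b = 0.21 nm = 2.1e-10 m
G = 86 GPa = 8.6e+10 Pa
E = 0.5 * 8.6e+10 * (2.1e-10)^2
E = 1.896e-09 J/m


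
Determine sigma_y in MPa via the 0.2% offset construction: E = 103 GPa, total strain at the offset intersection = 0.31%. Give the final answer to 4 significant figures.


Offset strain = 0.002
Elastic strain at yield = total_strain - offset = 3.1e-03 - 0.002 = 1.1e-03
sigma_y = E * elastic_strain = 103000 * 1.1e-03
sigma_y = 113.3 MPa
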